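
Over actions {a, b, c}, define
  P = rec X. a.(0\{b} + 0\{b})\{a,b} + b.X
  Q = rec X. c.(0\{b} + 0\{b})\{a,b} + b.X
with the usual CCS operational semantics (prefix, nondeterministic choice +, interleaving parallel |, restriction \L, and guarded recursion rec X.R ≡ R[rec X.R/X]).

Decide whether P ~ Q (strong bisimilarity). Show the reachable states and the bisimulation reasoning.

LTS(P): 2 reachable states
  p0 = rec X. a.(0\{b} + 0\{b})\{a,b} + b.X → —a→ p1, —b→ p0
  p1 = (0\{b} + 0\{b})\{a,b} → deadlocked
LTS(Q): 2 reachable states
  q0 = rec X. c.(0\{b} + 0\{b})\{a,b} + b.X → —b→ q0, —c→ q1
  q1 = (0\{b} + 0\{b})\{a,b} → deadlocked
Bisimilarity quotient blocks:
  B0 = {p0}
  B1 = {p1, q1}
  B2 = {q0}
p0 ∈ B0, q0 ∈ B2 → different blocks

NO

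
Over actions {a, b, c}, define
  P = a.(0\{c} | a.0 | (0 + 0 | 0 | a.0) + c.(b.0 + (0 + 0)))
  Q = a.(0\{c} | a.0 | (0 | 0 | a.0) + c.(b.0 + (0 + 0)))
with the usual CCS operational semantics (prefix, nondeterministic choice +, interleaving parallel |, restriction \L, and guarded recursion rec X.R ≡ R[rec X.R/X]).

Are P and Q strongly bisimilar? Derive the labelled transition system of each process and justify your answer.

P's transition system — 7 states:
  p0 = a.(0\{c} | a.0 | (0 + 0 | 0 | a.0) + c.(b.0 + (0 + 0))) | -a-> p1
  p1 = 0\{c} | a.0 | (0 + 0 | 0 | a.0) + c.(b.0 + (0 + 0)) | -a-> p2, -a-> p3, -c-> p4
  p2 = 0\{c} | 0 | (0 + 0 | 0 | a.0) | -a-> p5
  p3 = 0\{c} | a.0 | (0 | 0 | 0) | -a-> p5
  p4 = b.0 + (0 + 0) | -b-> p6
  p5 = 0\{c} | 0 | (0 | 0 | 0) | ·
  p6 = 0 | ·
Q's transition system — 7 states:
  q0 = a.(0\{c} | a.0 | (0 | 0 | a.0) + c.(b.0 + (0 + 0))) | -a-> q1
  q1 = 0\{c} | a.0 | (0 | 0 | a.0) + c.(b.0 + (0 + 0)) | -a-> q2, -a-> q3, -c-> q4
  q2 = 0\{c} | 0 | (0 | 0 | a.0) | -a-> q5
  q3 = 0\{c} | a.0 | (0 | 0 | 0) | -a-> q5
  q4 = b.0 + (0 + 0) | -b-> q6
  q5 = 0\{c} | 0 | (0 | 0 | 0) | ·
  q6 = 0 | ·
Bisimilarity quotient blocks:
  B0 = {p0, q0}
  B1 = {p1, q1}
  B2 = {p2, p3, q2, q3}
  B3 = {p5, p6, q5, q6}
  B4 = {p4, q4}
p0 ∈ B0, q0 ∈ B0 → same block

YES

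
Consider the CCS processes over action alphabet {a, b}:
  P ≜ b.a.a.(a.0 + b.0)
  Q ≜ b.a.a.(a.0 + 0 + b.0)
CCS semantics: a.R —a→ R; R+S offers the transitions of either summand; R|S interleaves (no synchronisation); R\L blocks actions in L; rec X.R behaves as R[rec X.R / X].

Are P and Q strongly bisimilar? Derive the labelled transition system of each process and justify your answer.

P ~ Q

LTS(P): 5 reachable states
  m0 = b.a.a.(a.0 + b.0) has moves =b=> m1
  m1 = a.a.(a.0 + b.0) has moves =a=> m2
  m2 = a.(a.0 + b.0) has moves =a=> m3
  m3 = a.0 + b.0 has moves =a=> m4, =b=> m4
  m4 = 0 has moves ∅
LTS(Q): 5 reachable states
  n0 = b.a.a.(a.0 + 0 + b.0) has moves =b=> n1
  n1 = a.a.(a.0 + 0 + b.0) has moves =a=> n2
  n2 = a.(a.0 + 0 + b.0) has moves =a=> n3
  n3 = a.0 + 0 + b.0 has moves =a=> n4, =b=> n4
  n4 = 0 has moves ∅
Coarsest stable partition (strong bisimilarity classes):
  B0 = {m0, n0}
  B1 = {m1, n1}
  B2 = {m2, n2}
  B3 = {m3, n3}
  B4 = {m4, n4}
m0 ∈ B0, n0 ∈ B0 → same block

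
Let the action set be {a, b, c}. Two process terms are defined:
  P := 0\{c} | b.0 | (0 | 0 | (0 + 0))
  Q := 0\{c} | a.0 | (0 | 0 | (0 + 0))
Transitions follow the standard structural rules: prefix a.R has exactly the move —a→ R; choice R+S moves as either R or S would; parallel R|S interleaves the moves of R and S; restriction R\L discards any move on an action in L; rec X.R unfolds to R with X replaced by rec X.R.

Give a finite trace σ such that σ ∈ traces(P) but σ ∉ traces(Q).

b

LTS(P): 2 reachable states
  m0 = 0\{c} | b.0 | (0 | 0 | (0 + 0)) :: =b=> m1
  m1 = 0\{c} | 0 | (0 | 0 | (0 + 0)) :: deadlocked
LTS(Q): 2 reachable states
  n0 = 0\{c} | a.0 | (0 | 0 | (0 + 0)) :: =a=> n1
  n1 = 0\{c} | 0 | (0 | 0 | (0 + 0)) :: deadlocked
Executing b from P (initial set {m0}):
  [1] b ⇒ {m1}
  — P admits the full trace.
Executing b from Q (initial set {n0}):
  [1] b ⇒ no successor for Q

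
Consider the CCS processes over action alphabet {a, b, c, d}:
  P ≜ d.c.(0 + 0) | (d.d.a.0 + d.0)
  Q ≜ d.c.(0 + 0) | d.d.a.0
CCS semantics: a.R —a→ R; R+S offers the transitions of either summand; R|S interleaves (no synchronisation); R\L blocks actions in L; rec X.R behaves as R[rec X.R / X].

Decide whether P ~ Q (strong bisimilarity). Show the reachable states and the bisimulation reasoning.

P's transition system — 12 states:
  s0 = d.c.(0 + 0) | (d.d.a.0 + d.0) → -d-> s1, -d-> s2, -d-> s3
  s1 = c.(0 + 0) | (d.d.a.0 + d.0) → -c-> s4, -d-> s5, -d-> s6
  s2 = d.c.(0 + 0) | 0 → -d-> s5
  s3 = d.c.(0 + 0) | d.a.0 → -d-> s6, -d-> s7
  s4 = (0 + 0) | (d.d.a.0 + d.0) → -d-> s8, -d-> s9
  s5 = c.(0 + 0) | 0 → -c-> s8
  s6 = c.(0 + 0) | d.a.0 → -c-> s9, -d-> s10
  s7 = d.c.(0 + 0) | a.0 → -a-> s2, -d-> s10
  s8 = (0 + 0) | 0 → stopped
  s9 = (0 + 0) | d.a.0 → -d-> s11
  s10 = c.(0 + 0) | a.0 → -a-> s5, -c-> s11
  s11 = (0 + 0) | a.0 → -a-> s8
Q's transition system — 12 states:
  t0 = d.c.(0 + 0) | d.d.a.0 → -d-> t1, -d-> t2
  t1 = c.(0 + 0) | d.d.a.0 → -c-> t3, -d-> t4
  t2 = d.c.(0 + 0) | d.a.0 → -d-> t4, -d-> t5
  t3 = (0 + 0) | d.d.a.0 → -d-> t6
  t4 = c.(0 + 0) | d.a.0 → -c-> t6, -d-> t7
  t5 = d.c.(0 + 0) | a.0 → -a-> t8, -d-> t7
  t6 = (0 + 0) | d.a.0 → -d-> t9
  t7 = c.(0 + 0) | a.0 → -a-> t10, -c-> t9
  t8 = d.c.(0 + 0) | 0 → -d-> t10
  t9 = (0 + 0) | a.0 → -a-> t11
  t10 = c.(0 + 0) | 0 → -c-> t11
  t11 = (0 + 0) | 0 → stopped
Bisimilarity quotient blocks:
  B0 = {s0}
  B1 = {s2, t8}
  B2 = {s5, t10}
  B3 = {s8, t11}
  B4 = {s1}
  B5 = {s6, t4}
  B6 = {s10, t7}
  B7 = {s11, t9}
  B8 = {s9, t6}
  B9 = {s4}
  B10 = {s3, t2}
  B11 = {s7, t5}
  B12 = {t0}
  B13 = {t1}
  B14 = {t3}
s0 ∈ B0, t0 ∈ B12 → different blocks

not bisimilar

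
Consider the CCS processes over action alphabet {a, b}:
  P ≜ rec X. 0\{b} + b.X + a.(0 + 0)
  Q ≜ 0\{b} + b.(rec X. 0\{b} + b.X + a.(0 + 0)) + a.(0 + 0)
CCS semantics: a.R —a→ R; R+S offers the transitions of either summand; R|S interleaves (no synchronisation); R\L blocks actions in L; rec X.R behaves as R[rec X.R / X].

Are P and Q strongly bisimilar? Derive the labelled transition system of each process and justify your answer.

P ~ Q

P's transition system — 2 states:
  m0 = rec X. 0\{b} + b.X + a.(0 + 0) → =a=> m1, =b=> m0
  m1 = 0 + 0 → ·
Q's transition system — 3 states:
  n0 = 0\{b} + b.(rec X. 0\{b} + b.X + a.(0 + 0)) + a.(0 + 0) → =a=> n1, =b=> n2
  n1 = 0 + 0 → ·
  n2 = rec X. 0\{b} + b.X + a.(0 + 0) → =a=> n1, =b=> n2
Partition-refinement fixed point:
  B0 = {m0, n0, n2}
  B1 = {m1, n1}
m0 ∈ B0, n0 ∈ B0 → same block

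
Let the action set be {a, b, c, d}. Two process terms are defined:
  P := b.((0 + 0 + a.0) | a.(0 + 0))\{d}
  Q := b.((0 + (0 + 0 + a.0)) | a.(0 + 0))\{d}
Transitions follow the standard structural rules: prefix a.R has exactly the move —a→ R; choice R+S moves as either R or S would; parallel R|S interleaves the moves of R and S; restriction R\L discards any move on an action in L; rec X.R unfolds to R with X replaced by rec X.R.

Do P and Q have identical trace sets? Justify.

traces(P) = traces(Q)

LTS(P): 5 reachable states
  u0 = b.((0 + 0 + a.0) | a.(0 + 0))\{d} → —b→ u1
  u1 = ((0 + 0 + a.0) | a.(0 + 0))\{d} → —a→ u2, —a→ u3
  u2 = ((0 + 0 + a.0) | (0 + 0))\{d} → —a→ u4
  u3 = (0 | a.(0 + 0))\{d} → —a→ u4
  u4 = (0 | (0 + 0))\{d} → ∅
LTS(Q): 5 reachable states
  v0 = b.((0 + (0 + 0 + a.0)) | a.(0 + 0))\{d} → —b→ v1
  v1 = ((0 + (0 + 0 + a.0)) | a.(0 + 0))\{d} → —a→ v2, —a→ v3
  v2 = ((0 + (0 + 0 + a.0)) | (0 + 0))\{d} → —a→ v4
  v3 = (0 | a.(0 + 0))\{d} → —a→ v4
  v4 = (0 | (0 + 0))\{d} → ∅
Coarsest stable partition (strong bisimilarity classes):
  B0 = {u0, v0}
  B1 = {u1, v1}
  B2 = {u2, u3, v2, v3}
  B3 = {u4, v4}
u0 ∈ B0, v0 ∈ B0 → same block
Bisimilar ⇒ trace-equivalent.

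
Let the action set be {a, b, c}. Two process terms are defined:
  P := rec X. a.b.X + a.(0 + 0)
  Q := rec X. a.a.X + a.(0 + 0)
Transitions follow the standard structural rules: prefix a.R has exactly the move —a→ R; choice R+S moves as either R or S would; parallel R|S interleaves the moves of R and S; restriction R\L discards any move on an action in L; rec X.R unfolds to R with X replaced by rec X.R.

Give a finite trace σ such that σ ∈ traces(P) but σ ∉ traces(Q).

P's transition system — 3 states:
  m0 = rec X. a.b.X + a.(0 + 0) ⊢ —a→ m1, —a→ m2
  m1 = 0 + 0 ⊢ (no moves)
  m2 = b.(rec X. a.b.X + a.(0 + 0)) ⊢ —b→ m0
Q's transition system — 3 states:
  n0 = rec X. a.a.X + a.(0 + 0) ⊢ —a→ n1, —a→ n2
  n1 = 0 + 0 ⊢ (no moves)
  n2 = a.(rec X. a.a.X + a.(0 + 0)) ⊢ —a→ n0
Trace ⟨ab⟩ through P, begin at {m0}:
  step 1 (a): {m1, m2}
  step 2 (b): {m0}
  P completes σ.
Trace ⟨ab⟩ through Q, begin at {n0}:
  step 1 (a): {n1, n2}
  step 2 (b): no successor for Q

ab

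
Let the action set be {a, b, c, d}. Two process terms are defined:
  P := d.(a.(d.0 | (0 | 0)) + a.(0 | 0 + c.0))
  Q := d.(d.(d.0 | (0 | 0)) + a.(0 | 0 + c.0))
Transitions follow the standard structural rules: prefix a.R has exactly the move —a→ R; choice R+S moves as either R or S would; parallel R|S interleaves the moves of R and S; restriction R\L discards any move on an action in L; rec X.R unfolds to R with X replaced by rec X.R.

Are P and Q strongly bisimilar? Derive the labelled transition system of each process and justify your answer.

P's transition system — 6 states:
  m0 = d.(a.(d.0 | (0 | 0)) + a.(0 | 0 + c.0)) :: -d-> m1
  m1 = a.(d.0 | (0 | 0)) + a.(0 | 0 + c.0) :: -a-> m2, -a-> m3
  m2 = 0 | 0 + c.0 :: -c-> m4
  m3 = d.0 | (0 | 0) :: -d-> m5
  m4 = 0 :: ·
  m5 = 0 | (0 | 0) :: ·
Q's transition system — 6 states:
  n0 = d.(d.(d.0 | (0 | 0)) + a.(0 | 0 + c.0)) :: -d-> n1
  n1 = d.(d.0 | (0 | 0)) + a.(0 | 0 + c.0) :: -a-> n2, -d-> n3
  n2 = 0 | 0 + c.0 :: -c-> n4
  n3 = d.0 | (0 | 0) :: -d-> n5
  n4 = 0 :: ·
  n5 = 0 | (0 | 0) :: ·
Coarsest stable partition (strong bisimilarity classes):
  B0 = {m0}
  B1 = {m1}
  B2 = {m2, n2}
  B3 = {m4, m5, n4, n5}
  B4 = {m3, n3}
  B5 = {n0}
  B6 = {n1}
m0 ∈ B0, n0 ∈ B5 → different blocks

NO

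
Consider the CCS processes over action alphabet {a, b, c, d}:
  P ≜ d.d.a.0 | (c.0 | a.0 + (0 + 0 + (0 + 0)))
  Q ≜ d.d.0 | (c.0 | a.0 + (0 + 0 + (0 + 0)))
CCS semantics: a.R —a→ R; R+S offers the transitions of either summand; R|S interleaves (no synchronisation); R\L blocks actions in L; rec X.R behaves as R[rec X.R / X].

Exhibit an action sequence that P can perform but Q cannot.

adda

P's transition system — 16 states:
  m0 = d.d.a.0 | (c.0 | a.0 + (0 + 0 + (0 + 0))) | —a→ m1, —c→ m2, —d→ m3
  m1 = d.d.a.0 | (c.0 | 0) | —c→ m4, —d→ m5
  m2 = d.d.a.0 | (0 | a.0) | —a→ m4, —d→ m6
  m3 = d.a.0 | (c.0 | a.0 + (0 + 0 + (0 + 0))) | —a→ m5, —c→ m6, —d→ m7
  m4 = d.d.a.0 | (0 | 0) | —d→ m8
  m5 = d.a.0 | (c.0 | 0) | —c→ m8, —d→ m9
  m6 = d.a.0 | (0 | a.0) | —a→ m8, —d→ m10
  m7 = a.0 | (c.0 | a.0 + (0 + 0 + (0 + 0))) | —a→ m11, —a→ m9, —c→ m10
  m8 = d.a.0 | (0 | 0) | —d→ m12
  m9 = a.0 | (c.0 | 0) | —a→ m13, —c→ m12
  m10 = a.0 | (0 | a.0) | —a→ m12, —a→ m14
  m11 = 0 | (c.0 | a.0 + (0 + 0 + (0 + 0))) | —a→ m13, —c→ m14
  m12 = a.0 | (0 | 0) | —a→ m15
  m13 = 0 | (c.0 | 0) | —c→ m15
  m14 = 0 | (0 | a.0) | —a→ m15
  m15 = 0 | (0 | 0) | stopped
Q's transition system — 12 states:
  n0 = d.d.0 | (c.0 | a.0 + (0 + 0 + (0 + 0))) | —a→ n1, —c→ n2, —d→ n3
  n1 = d.d.0 | (c.0 | 0) | —c→ n4, —d→ n5
  n2 = d.d.0 | (0 | a.0) | —a→ n4, —d→ n6
  n3 = d.0 | (c.0 | a.0 + (0 + 0 + (0 + 0))) | —a→ n5, —c→ n6, —d→ n7
  n4 = d.d.0 | (0 | 0) | —d→ n8
  n5 = d.0 | (c.0 | 0) | —c→ n8, —d→ n9
  n6 = d.0 | (0 | a.0) | —a→ n8, —d→ n10
  n7 = 0 | (c.0 | a.0 + (0 + 0 + (0 + 0))) | —a→ n9, —c→ n10
  n8 = d.0 | (0 | 0) | —d→ n11
  n9 = 0 | (c.0 | 0) | —c→ n11
  n10 = 0 | (0 | a.0) | —a→ n11
  n11 = 0 | (0 | 0) | stopped
Trace ⟨adda⟩ through P, begin at {m0}:
  step 1 (a): {m1}
  step 2 (d): {m5}
  step 3 (d): {m9}
  step 4 (a): {m13}
  P completes σ.
Trace ⟨adda⟩ through Q, begin at {n0}:
  step 1 (a): {n1}
  step 2 (d): {n5}
  step 3 (d): {n9}
  step 4 (a): no successor for Q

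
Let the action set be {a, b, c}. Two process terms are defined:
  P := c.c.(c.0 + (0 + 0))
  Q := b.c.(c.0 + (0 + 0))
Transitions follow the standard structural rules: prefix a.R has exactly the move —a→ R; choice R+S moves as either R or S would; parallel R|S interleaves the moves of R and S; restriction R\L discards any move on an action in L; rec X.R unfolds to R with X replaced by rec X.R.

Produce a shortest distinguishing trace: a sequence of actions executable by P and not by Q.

P's transition system — 4 states:
  m0 = c.c.(c.0 + (0 + 0)) → —c→ m1
  m1 = c.(c.0 + (0 + 0)) → —c→ m2
  m2 = c.0 + (0 + 0) → —c→ m3
  m3 = 0 → stopped
Q's transition system — 4 states:
  n0 = b.c.(c.0 + (0 + 0)) → —b→ n1
  n1 = c.(c.0 + (0 + 0)) → —c→ n2
  n2 = c.0 + (0 + 0) → —c→ n3
  n3 = 0 → stopped
Trace ⟨c⟩ through P, begin at {m0}:
  after c @ step 1: {m1}
  P completes σ.
Trace ⟨c⟩ through Q, begin at {n0}:
  after c @ step 1: no successor for Q

c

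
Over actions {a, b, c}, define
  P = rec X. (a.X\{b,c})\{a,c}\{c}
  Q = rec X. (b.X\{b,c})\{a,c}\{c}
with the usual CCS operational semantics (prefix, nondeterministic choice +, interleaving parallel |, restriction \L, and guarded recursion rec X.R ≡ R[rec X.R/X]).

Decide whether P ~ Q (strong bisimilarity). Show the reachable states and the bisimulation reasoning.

LTS(P): 1 reachable states
  s0 = rec X. (a.X\{b,c})\{a,c}\{c} :: ∅
LTS(Q): 2 reachable states
  t0 = rec X. (b.X\{b,c})\{a,c}\{c} :: ··b··> t1
  t1 = (rec X. (b.X\{b,c})\{a,c}\{c})\{b,c}\{a,c}\{c} :: ∅
Bisimilarity quotient blocks:
  B0 = {s0, t1}
  B1 = {t0}
s0 ∈ B0, t0 ∈ B1 → different blocks

NO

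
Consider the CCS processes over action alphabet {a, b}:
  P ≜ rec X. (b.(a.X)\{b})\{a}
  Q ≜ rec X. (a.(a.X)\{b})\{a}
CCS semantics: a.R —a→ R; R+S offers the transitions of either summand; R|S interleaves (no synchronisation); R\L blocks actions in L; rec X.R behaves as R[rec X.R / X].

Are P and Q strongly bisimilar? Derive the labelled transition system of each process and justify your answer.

P ≁ Q

LTS(P): 2 reachable states
  p0 = rec X. (b.(a.X)\{b})\{a} | ··b··> p1
  p1 = (a.(rec X. (b.(a.X)\{b})\{a}))\{b}\{a} | ·
LTS(Q): 1 reachable states
  q0 = rec X. (a.(a.X)\{b})\{a} | ·
Coarsest stable partition (strong bisimilarity classes):
  B0 = {p0}
  B1 = {p1, q0}
p0 ∈ B0, q0 ∈ B1 → different blocks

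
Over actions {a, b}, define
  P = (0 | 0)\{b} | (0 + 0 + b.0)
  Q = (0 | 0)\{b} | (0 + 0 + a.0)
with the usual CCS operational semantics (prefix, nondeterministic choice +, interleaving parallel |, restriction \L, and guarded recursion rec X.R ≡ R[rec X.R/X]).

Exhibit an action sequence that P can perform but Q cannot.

b

Reachable graph of P (2 states):
  p0 = (0 | 0)\{b} | (0 + 0 + b.0) :: -b-> p1
  p1 = (0 | 0)\{b} | 0 :: (no moves)
Reachable graph of Q (2 states):
  q0 = (0 | 0)\{b} | (0 + 0 + a.0) :: -a-> q1
  q1 = (0 | 0)\{b} | 0 :: (no moves)
Trace ⟨b⟩ through P, begin at {p0}:
  step 1 (b): {p1}
  — P admits the full trace.
Trace ⟨b⟩ through Q, begin at {q0}:
  step 1 (b): no successor for Q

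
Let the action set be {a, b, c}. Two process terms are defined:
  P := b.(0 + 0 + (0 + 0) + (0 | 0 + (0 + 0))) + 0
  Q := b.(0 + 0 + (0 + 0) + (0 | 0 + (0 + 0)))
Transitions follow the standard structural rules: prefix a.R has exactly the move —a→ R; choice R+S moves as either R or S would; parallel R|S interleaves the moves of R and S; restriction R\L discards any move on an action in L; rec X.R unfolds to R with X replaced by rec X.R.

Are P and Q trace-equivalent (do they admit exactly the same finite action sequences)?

traces(P) = traces(Q)

P's transition system — 2 states:
  s0 = b.(0 + 0 + (0 + 0) + (0 | 0 + (0 + 0))) + 0 | -b-> s1
  s1 = 0 + 0 + (0 + 0) + (0 | 0 + (0 + 0)) | stopped
Q's transition system — 2 states:
  t0 = b.(0 + 0 + (0 + 0) + (0 | 0 + (0 + 0))) | -b-> t1
  t1 = 0 + 0 + (0 + 0) + (0 | 0 + (0 + 0)) | stopped
Coarsest stable partition (strong bisimilarity classes):
  B0 = {s0, t0}
  B1 = {s1, t1}
s0 ∈ B0, t0 ∈ B0 → same block
Bisimilar ⇒ trace-equivalent.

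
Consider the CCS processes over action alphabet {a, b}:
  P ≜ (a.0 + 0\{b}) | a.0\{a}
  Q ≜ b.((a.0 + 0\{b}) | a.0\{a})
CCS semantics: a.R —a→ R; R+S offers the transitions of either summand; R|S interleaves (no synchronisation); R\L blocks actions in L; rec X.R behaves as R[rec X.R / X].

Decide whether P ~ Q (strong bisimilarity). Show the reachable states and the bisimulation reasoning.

NO

P's transition system — 4 states:
  m0 = (a.0 + 0\{b}) | a.0\{a} ⊢ --a--▸ m1, --a--▸ m2
  m1 = (a.0 + 0\{b}) | 0\{a} ⊢ --a--▸ m3
  m2 = 0 | a.0\{a} ⊢ --a--▸ m3
  m3 = 0 | 0\{a} ⊢ (no moves)
Q's transition system — 5 states:
  n0 = b.((a.0 + 0\{b}) | a.0\{a}) ⊢ --b--▸ n1
  n1 = (a.0 + 0\{b}) | a.0\{a} ⊢ --a--▸ n2, --a--▸ n3
  n2 = (a.0 + 0\{b}) | 0\{a} ⊢ --a--▸ n4
  n3 = 0 | a.0\{a} ⊢ --a--▸ n4
  n4 = 0 | 0\{a} ⊢ (no moves)
Coarsest stable partition (strong bisimilarity classes):
  B0 = {m0, n1}
  B1 = {m1, m2, n2, n3}
  B2 = {m3, n4}
  B3 = {n0}
m0 ∈ B0, n0 ∈ B3 → different blocks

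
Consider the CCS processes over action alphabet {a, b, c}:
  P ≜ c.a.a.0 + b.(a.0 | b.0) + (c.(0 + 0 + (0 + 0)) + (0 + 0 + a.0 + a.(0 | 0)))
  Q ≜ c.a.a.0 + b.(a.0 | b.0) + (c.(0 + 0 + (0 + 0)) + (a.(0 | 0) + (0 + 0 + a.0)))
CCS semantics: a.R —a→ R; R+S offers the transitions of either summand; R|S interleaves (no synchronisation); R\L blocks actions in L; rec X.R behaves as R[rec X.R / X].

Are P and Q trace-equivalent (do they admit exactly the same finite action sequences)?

Reachable graph of P (9 states):
  p0 = c.a.a.0 + b.(a.0 | b.0) + (c.(0 + 0 + (0 + 0)) + (0 + 0 + a.0 + a.(0 | 0))) has moves —a→ p1, —a→ p2, —b→ p3, —c→ p4, —c→ p5
  p1 = 0 has moves (no moves)
  p2 = 0 | 0 has moves (no moves)
  p3 = a.0 | b.0 has moves —a→ p6, —b→ p7
  p4 = 0 + 0 + (0 + 0) has moves (no moves)
  p5 = a.a.0 has moves —a→ p8
  p6 = 0 | b.0 has moves —b→ p2
  p7 = a.0 | 0 has moves —a→ p2
  p8 = a.0 has moves —a→ p1
Reachable graph of Q (9 states):
  q0 = c.a.a.0 + b.(a.0 | b.0) + (c.(0 + 0 + (0 + 0)) + (a.(0 | 0) + (0 + 0 + a.0))) has moves —a→ q1, —a→ q2, —b→ q3, —c→ q4, —c→ q5
  q1 = 0 has moves (no moves)
  q2 = 0 | 0 has moves (no moves)
  q3 = a.0 | b.0 has moves —a→ q6, —b→ q7
  q4 = 0 + 0 + (0 + 0) has moves (no moves)
  q5 = a.a.0 has moves —a→ q8
  q6 = 0 | b.0 has moves —b→ q2
  q7 = a.0 | 0 has moves —a→ q2
  q8 = a.0 has moves —a→ q1
Bisimilarity quotient blocks:
  B0 = {p0, q0}
  B1 = {p1, p2, p4, q1, q2, q4}
  B2 = {p3, q3}
  B3 = {p6, q6}
  B4 = {p7, p8, q7, q8}
  B5 = {p5, q5}
p0 ∈ B0, q0 ∈ B0 → same block
Bisimilar ⇒ trace-equivalent.

traces(P) = traces(Q)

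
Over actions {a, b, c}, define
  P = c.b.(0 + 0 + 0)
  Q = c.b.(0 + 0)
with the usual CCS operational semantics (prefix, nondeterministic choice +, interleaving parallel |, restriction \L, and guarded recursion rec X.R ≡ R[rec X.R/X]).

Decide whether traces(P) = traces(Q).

Reachable graph of P (3 states):
  s0 = c.b.(0 + 0 + 0) :: —c→ s1
  s1 = b.(0 + 0 + 0) :: —b→ s2
  s2 = 0 + 0 + 0 :: deadlocked
Reachable graph of Q (3 states):
  t0 = c.b.(0 + 0) :: —c→ t1
  t1 = b.(0 + 0) :: —b→ t2
  t2 = 0 + 0 :: deadlocked
Coarsest stable partition (strong bisimilarity classes):
  B0 = {s0, t0}
  B1 = {s1, t1}
  B2 = {s2, t2}
s0 ∈ B0, t0 ∈ B0 → same block
Bisimilar ⇒ trace-equivalent.

YES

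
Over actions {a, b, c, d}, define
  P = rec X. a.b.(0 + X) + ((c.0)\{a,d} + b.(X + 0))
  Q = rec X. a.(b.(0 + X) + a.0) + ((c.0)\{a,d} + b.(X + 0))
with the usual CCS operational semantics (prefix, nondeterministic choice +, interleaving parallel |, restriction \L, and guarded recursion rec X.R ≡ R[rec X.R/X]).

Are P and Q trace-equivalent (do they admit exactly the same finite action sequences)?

NO — witness ⟨aa⟩

LTS(P): 5 reachable states
  s0 = rec X. a.b.(0 + X) + ((c.0)\{a,d} + b.(X + 0)) :: =a=> s1, =b=> s2, =c=> s3
  s1 = b.(0 + (rec X. a.b.(0 + X) + ((c.0)\{a,d} + b.(X + 0)))) :: =b=> s4
  s2 = (rec X. a.b.(0 + X) + ((c.0)\{a,d} + b.(X + 0))) + 0 :: =a=> s1, =b=> s2, =c=> s3
  s3 = 0\{a,d} :: ·
  s4 = 0 + (rec X. a.b.(0 + X) + ((c.0)\{a,d} + b.(X + 0))) :: =a=> s1, =b=> s2, =c=> s3
LTS(Q): 6 reachable states
  t0 = rec X. a.(b.(0 + X) + a.0) + ((c.0)\{a,d} + b.(X + 0)) :: =a=> t1, =b=> t2, =c=> t3
  t1 = b.(0 + (rec X. a.(b.(0 + X) + a.0) + ((c.0)\{a,d} + b.(X + 0)))) + a.0 :: =a=> t4, =b=> t5
  t2 = (rec X. a.(b.(0 + X) + a.0) + ((c.0)\{a,d} + b.(X + 0))) + 0 :: =a=> t1, =b=> t2, =c=> t3
  t3 = 0\{a,d} :: ·
  t4 = 0 :: ·
  t5 = 0 + (rec X. a.(b.(0 + X) + a.0) + ((c.0)\{a,d} + b.(X + 0))) :: =a=> t1, =b=> t2, =c=> t3
Run σ = ⟨aa⟩ on Q: start {t0}
  step 1 (a): {t1}
  step 2 (a): {t4}
  Q completes σ.
Run σ = ⟨aa⟩ on P: start {s0}
  step 1 (a): {s1}
  step 2 (a): no successor for P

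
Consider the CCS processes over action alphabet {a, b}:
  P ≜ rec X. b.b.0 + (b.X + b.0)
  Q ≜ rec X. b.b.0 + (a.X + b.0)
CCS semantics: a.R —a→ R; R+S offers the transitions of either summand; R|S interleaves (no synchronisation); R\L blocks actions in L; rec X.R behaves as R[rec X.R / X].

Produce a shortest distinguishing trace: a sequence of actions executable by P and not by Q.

Reachable graph of P (3 states):
  s0 = rec X. b.b.0 + (b.X + b.0) ⊢ =b=> s0, =b=> s1, =b=> s2
  s1 = 0 ⊢ ·
  s2 = b.0 ⊢ =b=> s1
Reachable graph of Q (3 states):
  t0 = rec X. b.b.0 + (a.X + b.0) ⊢ =a=> t0, =b=> t1, =b=> t2
  t1 = 0 ⊢ ·
  t2 = b.0 ⊢ =b=> t1
Trace ⟨bbb⟩ through P, begin at {s0}:
  step 1 (b): {s0, s1, s2}
  step 2 (b): {s0, s1, s2}
  step 3 (b): {s0, s1, s2}
  ✓ P
Trace ⟨bbb⟩ through Q, begin at {t0}:
  step 1 (b): {t1, t2}
  step 2 (b): {t1}
  step 3 (b): ∅ (Q stuck)

bbb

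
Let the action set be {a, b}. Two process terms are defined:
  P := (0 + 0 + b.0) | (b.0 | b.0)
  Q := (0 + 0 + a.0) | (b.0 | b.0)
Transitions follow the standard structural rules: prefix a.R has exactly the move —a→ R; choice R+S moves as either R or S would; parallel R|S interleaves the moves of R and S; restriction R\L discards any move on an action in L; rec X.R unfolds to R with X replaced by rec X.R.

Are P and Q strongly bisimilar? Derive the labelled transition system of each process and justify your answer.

P ≁ Q

LTS(P): 8 reachable states
  s0 = (0 + 0 + b.0) | (b.0 | b.0) | --b--▸ s1, --b--▸ s2, --b--▸ s3
  s1 = (0 + 0 + b.0) | (0 | b.0) | --b--▸ s4, --b--▸ s5
  s2 = (0 + 0 + b.0) | (b.0 | 0) | --b--▸ s4, --b--▸ s6
  s3 = 0 | (b.0 | b.0) | --b--▸ s5, --b--▸ s6
  s4 = (0 + 0 + b.0) | (0 | 0) | --b--▸ s7
  s5 = 0 | (0 | b.0) | --b--▸ s7
  s6 = 0 | (b.0 | 0) | --b--▸ s7
  s7 = 0 | (0 | 0) | ∅
LTS(Q): 8 reachable states
  t0 = (0 + 0 + a.0) | (b.0 | b.0) | --a--▸ t1, --b--▸ t2, --b--▸ t3
  t1 = 0 | (b.0 | b.0) | --b--▸ t4, --b--▸ t5
  t2 = (0 + 0 + a.0) | (0 | b.0) | --a--▸ t4, --b--▸ t6
  t3 = (0 + 0 + a.0) | (b.0 | 0) | --a--▸ t5, --b--▸ t6
  t4 = 0 | (0 | b.0) | --b--▸ t7
  t5 = 0 | (b.0 | 0) | --b--▸ t7
  t6 = (0 + 0 + a.0) | (0 | 0) | --a--▸ t7
  t7 = 0 | (0 | 0) | ∅
Bisimilarity quotient blocks:
  B0 = {s0}
  B1 = {s1, s2, s3, t1}
  B2 = {s4, s5, s6, t4, t5}
  B3 = {s7, t7}
  B4 = {t0}
  B5 = {t2, t3}
  B6 = {t6}
s0 ∈ B0, t0 ∈ B4 → different blocks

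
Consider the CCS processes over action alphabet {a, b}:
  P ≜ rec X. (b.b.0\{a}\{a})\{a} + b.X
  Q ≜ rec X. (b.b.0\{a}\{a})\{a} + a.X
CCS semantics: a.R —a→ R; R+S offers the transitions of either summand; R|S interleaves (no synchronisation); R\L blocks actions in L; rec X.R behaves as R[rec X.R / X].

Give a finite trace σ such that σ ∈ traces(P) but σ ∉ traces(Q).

LTS(P): 3 reachable states
  u0 = rec X. (b.b.0\{a}\{a})\{a} + b.X has moves —b→ u0, —b→ u1
  u1 = (b.0\{a}\{a})\{a} has moves —b→ u2
  u2 = 0\{a}\{a}\{a} has moves ·
LTS(Q): 3 reachable states
  v0 = rec X. (b.b.0\{a}\{a})\{a} + a.X has moves —a→ v0, —b→ v1
  v1 = (b.0\{a}\{a})\{a} has moves —b→ v2
  v2 = 0\{a}\{a}\{a} has moves ·
Trace ⟨bbb⟩ through P, begin at {u0}:
  [1] b ⇒ {u0, u1}
  [2] b ⇒ {u0, u1, u2}
  [3] b ⇒ {u0, u1, u2}
  ✓ P
Trace ⟨bbb⟩ through Q, begin at {v0}:
  [1] b ⇒ {v1}
  [2] b ⇒ {v2}
  [3] b ⇒ ∅  — Q cannot continue

bbb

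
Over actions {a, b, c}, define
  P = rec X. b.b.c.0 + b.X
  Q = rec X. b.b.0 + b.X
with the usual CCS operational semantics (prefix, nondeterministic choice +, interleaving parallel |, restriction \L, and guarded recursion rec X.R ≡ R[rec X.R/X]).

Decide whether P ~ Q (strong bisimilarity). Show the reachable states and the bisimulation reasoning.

LTS(P): 4 reachable states
  s0 = rec X. b.b.c.0 + b.X → -b-> s0, -b-> s1
  s1 = b.c.0 → -b-> s2
  s2 = c.0 → -c-> s3
  s3 = 0 → stopped
LTS(Q): 3 reachable states
  t0 = rec X. b.b.0 + b.X → -b-> t0, -b-> t1
  t1 = b.0 → -b-> t2
  t2 = 0 → stopped
Bisimilarity quotient blocks:
  B0 = {s0}
  B1 = {s1}
  B2 = {s2}
  B3 = {s3, t2}
  B4 = {t0}
  B5 = {t1}
s0 ∈ B0, t0 ∈ B4 → different blocks

not bisimilar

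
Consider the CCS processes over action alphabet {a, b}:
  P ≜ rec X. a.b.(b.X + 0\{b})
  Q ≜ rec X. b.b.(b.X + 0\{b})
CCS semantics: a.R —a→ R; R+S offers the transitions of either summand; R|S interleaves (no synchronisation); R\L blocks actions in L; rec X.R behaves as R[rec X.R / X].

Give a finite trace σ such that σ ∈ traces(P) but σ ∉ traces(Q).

a

P's transition system — 3 states:
  u0 = rec X. a.b.(b.X + 0\{b}) has moves ··a··> u1
  u1 = b.(b.(rec X. a.b.(b.X + 0\{b})) + 0\{b}) has moves ··b··> u2
  u2 = b.(rec X. a.b.(b.X + 0\{b})) + 0\{b} has moves ··b··> u0
Q's transition system — 3 states:
  v0 = rec X. b.b.(b.X + 0\{b}) has moves ··b··> v1
  v1 = b.(b.(rec X. b.b.(b.X + 0\{b})) + 0\{b}) has moves ··b··> v2
  v2 = b.(rec X. b.b.(b.X + 0\{b})) + 0\{b} has moves ··b··> v0
Trace ⟨a⟩ through P, begin at {u0}:
  after a @ step 1: {u1}
  ✓ P
Trace ⟨a⟩ through Q, begin at {v0}:
  after a @ step 1: ∅  — Q cannot continue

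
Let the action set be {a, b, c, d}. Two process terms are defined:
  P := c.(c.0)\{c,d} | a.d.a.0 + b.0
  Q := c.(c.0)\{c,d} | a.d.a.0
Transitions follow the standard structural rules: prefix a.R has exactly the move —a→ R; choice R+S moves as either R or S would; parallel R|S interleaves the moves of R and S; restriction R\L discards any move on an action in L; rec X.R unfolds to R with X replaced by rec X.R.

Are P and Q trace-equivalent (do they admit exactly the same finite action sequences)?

P's transition system — 9 states:
  p0 = c.(c.0)\{c,d} | a.d.a.0 + b.0 has moves =a=> p1, =b=> p2, =c=> p3
  p1 = c.(c.0)\{c,d} | d.a.0 has moves =c=> p4, =d=> p5
  p2 = 0 has moves ·
  p3 = (c.0)\{c,d} | a.d.a.0 has moves =a=> p4
  p4 = (c.0)\{c,d} | d.a.0 has moves =d=> p6
  p5 = c.(c.0)\{c,d} | a.0 has moves =a=> p7, =c=> p6
  p6 = (c.0)\{c,d} | a.0 has moves =a=> p8
  p7 = c.(c.0)\{c,d} | 0 has moves =c=> p8
  p8 = (c.0)\{c,d} | 0 has moves ·
Q's transition system — 8 states:
  q0 = c.(c.0)\{c,d} | a.d.a.0 has moves =a=> q1, =c=> q2
  q1 = c.(c.0)\{c,d} | d.a.0 has moves =c=> q3, =d=> q4
  q2 = (c.0)\{c,d} | a.d.a.0 has moves =a=> q3
  q3 = (c.0)\{c,d} | d.a.0 has moves =d=> q5
  q4 = c.(c.0)\{c,d} | a.0 has moves =a=> q6, =c=> q5
  q5 = (c.0)\{c,d} | a.0 has moves =a=> q7
  q6 = c.(c.0)\{c,d} | 0 has moves =c=> q7
  q7 = (c.0)\{c,d} | 0 has moves ·
Trace ⟨b⟩ through P, begin at {p0}:
  [1] b ⇒ {p2}
  — P admits the full trace.
Trace ⟨b⟩ through Q, begin at {q0}:
  [1] b ⇒ ∅  — Q cannot continue

traces(P) ≠ traces(Q) — witness ⟨b⟩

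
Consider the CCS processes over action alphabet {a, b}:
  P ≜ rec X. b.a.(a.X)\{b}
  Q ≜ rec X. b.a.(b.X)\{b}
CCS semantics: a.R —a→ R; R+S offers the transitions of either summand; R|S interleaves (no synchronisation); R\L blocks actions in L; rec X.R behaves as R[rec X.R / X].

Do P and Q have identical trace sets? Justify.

trace-distinct — witness ⟨baa⟩

P's transition system — 4 states:
  u0 = rec X. b.a.(a.X)\{b} :: -b-> u1
  u1 = a.(a.(rec X. b.a.(a.X)\{b}))\{b} :: -a-> u2
  u2 = (a.(rec X. b.a.(a.X)\{b}))\{b} :: -a-> u3
  u3 = (rec X. b.a.(a.X)\{b})\{b} :: deadlocked
Q's transition system — 3 states:
  v0 = rec X. b.a.(b.X)\{b} :: -b-> v1
  v1 = a.(b.(rec X. b.a.(b.X)\{b}))\{b} :: -a-> v2
  v2 = (b.(rec X. b.a.(b.X)\{b}))\{b} :: deadlocked
Executing baa from P (initial set {u0}):
  step 1 (b): {u1}
  step 2 (a): {u2}
  step 3 (a): {u3}
  — P admits the full trace.
Executing baa from Q (initial set {v0}):
  step 1 (b): {v1}
  step 2 (a): {v2}
  step 3 (a): ∅  — Q cannot continue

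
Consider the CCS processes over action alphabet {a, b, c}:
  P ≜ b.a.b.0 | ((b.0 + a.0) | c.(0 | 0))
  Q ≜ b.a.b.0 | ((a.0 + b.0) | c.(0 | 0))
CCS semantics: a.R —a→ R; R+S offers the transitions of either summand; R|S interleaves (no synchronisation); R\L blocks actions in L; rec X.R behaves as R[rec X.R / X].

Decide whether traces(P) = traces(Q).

YES

LTS(P): 16 reachable states
  s0 = b.a.b.0 | ((b.0 + a.0) | c.(0 | 0)) :: --a--▸ s1, --b--▸ s1, --b--▸ s2, --c--▸ s3
  s1 = b.a.b.0 | (0 | c.(0 | 0)) :: --b--▸ s4, --c--▸ s5
  s2 = a.b.0 | ((b.0 + a.0) | c.(0 | 0)) :: --a--▸ s4, --a--▸ s6, --b--▸ s4, --c--▸ s7
  s3 = b.a.b.0 | ((b.0 + a.0) | (0 | 0)) :: --a--▸ s5, --b--▸ s5, --b--▸ s7
  s4 = a.b.0 | (0 | c.(0 | 0)) :: --a--▸ s8, --c--▸ s9
  s5 = b.a.b.0 | (0 | (0 | 0)) :: --b--▸ s9
  s6 = b.0 | ((b.0 + a.0) | c.(0 | 0)) :: --a--▸ s8, --b--▸ s10, --b--▸ s8, --c--▸ s11
  s7 = a.b.0 | ((b.0 + a.0) | (0 | 0)) :: --a--▸ s11, --a--▸ s9, --b--▸ s9
  s8 = b.0 | (0 | c.(0 | 0)) :: --b--▸ s12, --c--▸ s13
  s9 = a.b.0 | (0 | (0 | 0)) :: --a--▸ s13
  s10 = 0 | ((b.0 + a.0) | c.(0 | 0)) :: --a--▸ s12, --b--▸ s12, --c--▸ s14
  s11 = b.0 | ((b.0 + a.0) | (0 | 0)) :: --a--▸ s13, --b--▸ s13, --b--▸ s14
  s12 = 0 | (0 | c.(0 | 0)) :: --c--▸ s15
  s13 = b.0 | (0 | (0 | 0)) :: --b--▸ s15
  s14 = 0 | ((b.0 + a.0) | (0 | 0)) :: --a--▸ s15, --b--▸ s15
  s15 = 0 | (0 | (0 | 0)) :: (no moves)
LTS(Q): 16 reachable states
  t0 = b.a.b.0 | ((a.0 + b.0) | c.(0 | 0)) :: --a--▸ t1, --b--▸ t1, --b--▸ t2, --c--▸ t3
  t1 = b.a.b.0 | (0 | c.(0 | 0)) :: --b--▸ t4, --c--▸ t5
  t2 = a.b.0 | ((a.0 + b.0) | c.(0 | 0)) :: --a--▸ t4, --a--▸ t6, --b--▸ t4, --c--▸ t7
  t3 = b.a.b.0 | ((a.0 + b.0) | (0 | 0)) :: --a--▸ t5, --b--▸ t5, --b--▸ t7
  t4 = a.b.0 | (0 | c.(0 | 0)) :: --a--▸ t8, --c--▸ t9
  t5 = b.a.b.0 | (0 | (0 | 0)) :: --b--▸ t9
  t6 = b.0 | ((a.0 + b.0) | c.(0 | 0)) :: --a--▸ t8, --b--▸ t10, --b--▸ t8, --c--▸ t11
  t7 = a.b.0 | ((a.0 + b.0) | (0 | 0)) :: --a--▸ t11, --a--▸ t9, --b--▸ t9
  t8 = b.0 | (0 | c.(0 | 0)) :: --b--▸ t12, --c--▸ t13
  t9 = a.b.0 | (0 | (0 | 0)) :: --a--▸ t13
  t10 = 0 | ((a.0 + b.0) | c.(0 | 0)) :: --a--▸ t12, --b--▸ t12, --c--▸ t14
  t11 = b.0 | ((a.0 + b.0) | (0 | 0)) :: --a--▸ t13, --b--▸ t13, --b--▸ t14
  t12 = 0 | (0 | c.(0 | 0)) :: --c--▸ t15
  t13 = b.0 | (0 | (0 | 0)) :: --b--▸ t15
  t14 = 0 | ((a.0 + b.0) | (0 | 0)) :: --a--▸ t15, --b--▸ t15
  t15 = 0 | (0 | (0 | 0)) :: (no moves)
Coarsest stable partition (strong bisimilarity classes):
  B0 = {s0, t0}
  B1 = {s1, t1}
  B2 = {s5, t5}
  B3 = {s9, t9}
  B4 = {s13, t13}
  B5 = {s15, t15}
  B6 = {s4, t4}
  B7 = {s8, t8}
  B8 = {s12, t12}
  B9 = {s3, t3}
  B10 = {s7, t7}
  B11 = {s11, t11}
  B12 = {s14, t14}
  B13 = {s2, t2}
  B14 = {s6, t6}
  B15 = {s10, t10}
s0 ∈ B0, t0 ∈ B0 → same block
Bisimilar ⇒ trace-equivalent.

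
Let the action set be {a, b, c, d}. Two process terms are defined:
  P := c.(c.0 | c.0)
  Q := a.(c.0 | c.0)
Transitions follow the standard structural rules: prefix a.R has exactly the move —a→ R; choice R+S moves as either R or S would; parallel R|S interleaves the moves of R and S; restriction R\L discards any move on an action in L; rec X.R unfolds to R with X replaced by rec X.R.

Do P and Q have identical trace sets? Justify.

traces(P) ≠ traces(Q) — witness ⟨c⟩

Reachable graph of P (5 states):
  s0 = c.(c.0 | c.0) | --c--▸ s1
  s1 = c.0 | c.0 | --c--▸ s2, --c--▸ s3
  s2 = 0 | c.0 | --c--▸ s4
  s3 = c.0 | 0 | --c--▸ s4
  s4 = 0 | 0 | deadlocked
Reachable graph of Q (5 states):
  t0 = a.(c.0 | c.0) | --a--▸ t1
  t1 = c.0 | c.0 | --c--▸ t2, --c--▸ t3
  t2 = 0 | c.0 | --c--▸ t4
  t3 = c.0 | 0 | --c--▸ t4
  t4 = 0 | 0 | deadlocked
Trace ⟨c⟩ through P, begin at {s0}:
  after c @ step 1: {s1}
  ✓ P
Trace ⟨c⟩ through Q, begin at {t0}:
  after c @ step 1: ∅  — Q cannot continue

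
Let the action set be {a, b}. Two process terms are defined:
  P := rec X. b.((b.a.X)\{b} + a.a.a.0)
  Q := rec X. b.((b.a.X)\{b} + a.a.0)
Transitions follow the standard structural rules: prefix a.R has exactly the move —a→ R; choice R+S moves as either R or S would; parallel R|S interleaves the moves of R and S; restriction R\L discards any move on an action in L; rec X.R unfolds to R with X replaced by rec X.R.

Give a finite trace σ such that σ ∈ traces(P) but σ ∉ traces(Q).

P's transition system — 5 states:
  m0 = rec X. b.((b.a.X)\{b} + a.a.a.0) :: =b=> m1
  m1 = (b.a.(rec X. b.((b.a.X)\{b} + a.a.a.0)))\{b} + a.a.a.0 :: =a=> m2
  m2 = a.a.0 :: =a=> m3
  m3 = a.0 :: =a=> m4
  m4 = 0 :: (no moves)
Q's transition system — 4 states:
  n0 = rec X. b.((b.a.X)\{b} + a.a.0) :: =b=> n1
  n1 = (b.a.(rec X. b.((b.a.X)\{b} + a.a.0)))\{b} + a.a.0 :: =a=> n2
  n2 = a.0 :: =a=> n3
  n3 = 0 :: (no moves)
Trace ⟨baaa⟩ through P, begin at {m0}:
  step 1 (b): {m1}
  step 2 (a): {m2}
  step 3 (a): {m3}
  step 4 (a): {m4}
  P completes σ.
Trace ⟨baaa⟩ through Q, begin at {n0}:
  step 1 (b): {n1}
  step 2 (a): {n2}
  step 3 (a): {n3}
  step 4 (a): no successor for Q

baaa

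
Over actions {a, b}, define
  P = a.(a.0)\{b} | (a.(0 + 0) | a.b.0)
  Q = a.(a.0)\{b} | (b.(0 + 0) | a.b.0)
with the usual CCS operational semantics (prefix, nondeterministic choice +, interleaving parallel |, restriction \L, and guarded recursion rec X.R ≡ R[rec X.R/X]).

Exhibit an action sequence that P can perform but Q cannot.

aaaa

LTS(P): 18 reachable states
  u0 = a.(a.0)\{b} | (a.(0 + 0) | a.b.0) has moves ··a··> u1, ··a··> u2, ··a··> u3
  u1 = (a.0)\{b} | (a.(0 + 0) | a.b.0) has moves ··a··> u4, ··a··> u5, ··a··> u6
  u2 = a.(a.0)\{b} | ((0 + 0) | a.b.0) has moves ··a··> u4, ··a··> u7
  u3 = a.(a.0)\{b} | (a.(0 + 0) | b.0) has moves ··a··> u5, ··a··> u7, ··b··> u8
  u4 = (a.0)\{b} | ((0 + 0) | a.b.0) has moves ··a··> u10, ··a··> u9
  u5 = (a.0)\{b} | (a.(0 + 0) | b.0) has moves ··a··> u11, ··a··> u9, ··b··> u12
  u6 = 0\{b} | (a.(0 + 0) | a.b.0) has moves ··a··> u10, ··a··> u11
  u7 = a.(a.0)\{b} | ((0 + 0) | b.0) has moves ··a··> u9, ··b··> u13
  u8 = a.(a.0)\{b} | (a.(0 + 0) | 0) has moves ··a··> u12, ··a··> u13
  u9 = (a.0)\{b} | ((0 + 0) | b.0) has moves ··a··> u14, ··b··> u15
  u10 = 0\{b} | ((0 + 0) | a.b.0) has moves ··a··> u14
  u11 = 0\{b} | (a.(0 + 0) | b.0) has moves ··a··> u14, ··b··> u16
  u12 = (a.0)\{b} | (a.(0 + 0) | 0) has moves ··a··> u15, ··a··> u16
  u13 = a.(a.0)\{b} | ((0 + 0) | 0) has moves ··a··> u15
  u14 = 0\{b} | ((0 + 0) | b.0) has moves ··b··> u17
  u15 = (a.0)\{b} | ((0 + 0) | 0) has moves ··a··> u17
  u16 = 0\{b} | (a.(0 + 0) | 0) has moves ··a··> u17
  u17 = 0\{b} | ((0 + 0) | 0) has moves deadlocked
LTS(Q): 18 reachable states
  v0 = a.(a.0)\{b} | (b.(0 + 0) | a.b.0) has moves ··a··> v1, ··a··> v2, ··b··> v3
  v1 = (a.0)\{b} | (b.(0 + 0) | a.b.0) has moves ··a··> v4, ··a··> v5, ··b··> v6
  v2 = a.(a.0)\{b} | (b.(0 + 0) | b.0) has moves ··a··> v4, ··b··> v7, ··b··> v8
  v3 = a.(a.0)\{b} | ((0 + 0) | a.b.0) has moves ··a··> v6, ··a··> v7
  v4 = (a.0)\{b} | (b.(0 + 0) | b.0) has moves ··a··> v9, ··b··> v10, ··b··> v11
  v5 = 0\{b} | (b.(0 + 0) | a.b.0) has moves ··a··> v9, ··b··> v12
  v6 = (a.0)\{b} | ((0 + 0) | a.b.0) has moves ··a··> v10, ··a··> v12
  v7 = a.(a.0)\{b} | ((0 + 0) | b.0) has moves ··a··> v10, ··b··> v13
  v8 = a.(a.0)\{b} | (b.(0 + 0) | 0) has moves ··a··> v11, ··b··> v13
  v9 = 0\{b} | (b.(0 + 0) | b.0) has moves ··b··> v14, ··b··> v15
  v10 = (a.0)\{b} | ((0 + 0) | b.0) has moves ··a··> v14, ··b··> v16
  v11 = (a.0)\{b} | (b.(0 + 0) | 0) has moves ··a··> v15, ··b··> v16
  v12 = 0\{b} | ((0 + 0) | a.b.0) has moves ··a··> v14
  v13 = a.(a.0)\{b} | ((0 + 0) | 0) has moves ··a··> v16
  v14 = 0\{b} | ((0 + 0) | b.0) has moves ··b··> v17
  v15 = 0\{b} | (b.(0 + 0) | 0) has moves ··b··> v17
  v16 = (a.0)\{b} | ((0 + 0) | 0) has moves ··a··> v17
  v17 = 0\{b} | ((0 + 0) | 0) has moves deadlocked
Run σ = ⟨aaaa⟩ on P: start {u0}
  after a @ step 1: {u1, u2, u3}
  after a @ step 2: {u4, u5, u6, u7}
  after a @ step 3: {u10, u11, u9}
  after a @ step 4: {u14}
  — P admits the full trace.
Run σ = ⟨aaaa⟩ on Q: start {v0}
  after a @ step 1: {v1, v2}
  after a @ step 2: {v4, v5}
  after a @ step 3: {v9}
  after a @ step 4: ∅  — Q cannot continue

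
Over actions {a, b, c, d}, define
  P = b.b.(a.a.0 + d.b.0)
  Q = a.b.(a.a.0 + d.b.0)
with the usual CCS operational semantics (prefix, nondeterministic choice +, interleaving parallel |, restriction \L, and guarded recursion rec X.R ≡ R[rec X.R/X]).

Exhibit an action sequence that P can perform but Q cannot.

b

Reachable graph of P (6 states):
  u0 = b.b.(a.a.0 + d.b.0) :: —b→ u1
  u1 = b.(a.a.0 + d.b.0) :: —b→ u2
  u2 = a.a.0 + d.b.0 :: —a→ u3, —d→ u4
  u3 = a.0 :: —a→ u5
  u4 = b.0 :: —b→ u5
  u5 = 0 :: (no moves)
Reachable graph of Q (6 states):
  v0 = a.b.(a.a.0 + d.b.0) :: —a→ v1
  v1 = b.(a.a.0 + d.b.0) :: —b→ v2
  v2 = a.a.0 + d.b.0 :: —a→ v3, —d→ v4
  v3 = a.0 :: —a→ v5
  v4 = b.0 :: —b→ v5
  v5 = 0 :: (no moves)
Run σ = ⟨b⟩ on P: start {u0}
  [1] b ⇒ {u1}
  ✓ P
Run σ = ⟨b⟩ on Q: start {v0}
  [1] b ⇒ no successor for Q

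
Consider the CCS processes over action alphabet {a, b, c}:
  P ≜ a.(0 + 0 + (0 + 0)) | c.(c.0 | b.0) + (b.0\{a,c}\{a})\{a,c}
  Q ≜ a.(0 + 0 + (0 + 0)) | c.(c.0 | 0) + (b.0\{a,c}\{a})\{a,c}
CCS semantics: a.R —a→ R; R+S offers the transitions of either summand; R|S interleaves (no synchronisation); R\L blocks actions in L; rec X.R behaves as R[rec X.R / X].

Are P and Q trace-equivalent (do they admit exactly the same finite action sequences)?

traces(P) ≠ traces(Q) — witness ⟨cb⟩

P's transition system — 11 states:
  p0 = a.(0 + 0 + (0 + 0)) | c.(c.0 | b.0) + (b.0\{a,c}\{a})\{a,c} ⊢ -a-> p1, -b-> p2, -c-> p3
  p1 = (0 + 0 + (0 + 0)) | c.(c.0 | b.0) ⊢ -c-> p4
  p2 = 0\{a,c}\{a}\{a,c} ⊢ (no moves)
  p3 = a.(0 + 0 + (0 + 0)) | (c.0 | b.0) ⊢ -a-> p4, -b-> p5, -c-> p6
  p4 = (0 + 0 + (0 + 0)) | (c.0 | b.0) ⊢ -b-> p7, -c-> p8
  p5 = a.(0 + 0 + (0 + 0)) | (c.0 | 0) ⊢ -a-> p7, -c-> p9
  p6 = a.(0 + 0 + (0 + 0)) | (0 | b.0) ⊢ -a-> p8, -b-> p9
  p7 = (0 + 0 + (0 + 0)) | (c.0 | 0) ⊢ -c-> p10
  p8 = (0 + 0 + (0 + 0)) | (0 | b.0) ⊢ -b-> p10
  p9 = a.(0 + 0 + (0 + 0)) | (0 | 0) ⊢ -a-> p10
  p10 = (0 + 0 + (0 + 0)) | (0 | 0) ⊢ (no moves)
Q's transition system — 7 states:
  q0 = a.(0 + 0 + (0 + 0)) | c.(c.0 | 0) + (b.0\{a,c}\{a})\{a,c} ⊢ -a-> q1, -b-> q2, -c-> q3
  q1 = (0 + 0 + (0 + 0)) | c.(c.0 | 0) ⊢ -c-> q4
  q2 = 0\{a,c}\{a}\{a,c} ⊢ (no moves)
  q3 = a.(0 + 0 + (0 + 0)) | (c.0 | 0) ⊢ -a-> q4, -c-> q5
  q4 = (0 + 0 + (0 + 0)) | (c.0 | 0) ⊢ -c-> q6
  q5 = a.(0 + 0 + (0 + 0)) | (0 | 0) ⊢ -a-> q6
  q6 = (0 + 0 + (0 + 0)) | (0 | 0) ⊢ (no moves)
Run σ = ⟨cb⟩ on P: start {p0}
  step 1 (c): {p3}
  step 2 (b): {p5}
  ✓ P
Run σ = ⟨cb⟩ on Q: start {q0}
  step 1 (c): {q3}
  step 2 (b): no successor for Q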